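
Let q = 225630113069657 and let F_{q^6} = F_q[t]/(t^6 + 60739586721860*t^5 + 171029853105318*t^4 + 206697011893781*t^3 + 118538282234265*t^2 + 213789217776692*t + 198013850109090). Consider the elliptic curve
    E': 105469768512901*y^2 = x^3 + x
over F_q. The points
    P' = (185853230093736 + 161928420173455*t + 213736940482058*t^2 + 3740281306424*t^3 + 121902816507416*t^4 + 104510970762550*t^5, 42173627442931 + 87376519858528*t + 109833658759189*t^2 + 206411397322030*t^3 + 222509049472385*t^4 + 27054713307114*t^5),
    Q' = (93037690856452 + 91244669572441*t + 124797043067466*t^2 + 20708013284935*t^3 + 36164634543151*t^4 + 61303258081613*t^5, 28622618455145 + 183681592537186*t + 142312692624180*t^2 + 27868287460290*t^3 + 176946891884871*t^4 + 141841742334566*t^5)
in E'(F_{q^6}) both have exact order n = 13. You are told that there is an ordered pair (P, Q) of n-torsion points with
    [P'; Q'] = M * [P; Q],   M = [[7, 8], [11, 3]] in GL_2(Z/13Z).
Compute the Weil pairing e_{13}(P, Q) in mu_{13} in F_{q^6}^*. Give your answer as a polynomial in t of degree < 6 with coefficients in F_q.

183072525710698 + 96250913143221*t + 169375601475323*t^2 + 187664541738119*t^3 + 15853414110544*t^4 + 51436712516583*t^5

e_{13} is bilinear + alternating on E[13], so e_{13}(7*P + 8*Q, 11*P + 3*Q) = e_{13}(P,Q)^(7*3-8*11).
Hence e(P,Q) = e(P',Q')^{6} where 6 = 11^{-1} mod 13.
Set x_W=78429078856658*u, y_W=78429078856658*v; then E': y_W^2=x_W^3+40838083226083*x_W.
4-bit Miller (1101) on E'/F_{225630113069657} with a'=40838083226083, b'=0: accumulate tangent/chord ratios at Q'+S and P'+S'.
e_{13}(P',Q') = 147616422069351 + 176426705507456*t + 199924265201043*t^2 + 141885103395706*t^3 + 78443335676256*t^4 + 82211669268750*t^5.
Raise to 6: e(P,Q) = 183072525710698 + 96250913143221*t + 169375601475323*t^2 + 187664541738119*t^3 + 15853414110544*t^4 + 51436712516583*t^5 in mu_{13}.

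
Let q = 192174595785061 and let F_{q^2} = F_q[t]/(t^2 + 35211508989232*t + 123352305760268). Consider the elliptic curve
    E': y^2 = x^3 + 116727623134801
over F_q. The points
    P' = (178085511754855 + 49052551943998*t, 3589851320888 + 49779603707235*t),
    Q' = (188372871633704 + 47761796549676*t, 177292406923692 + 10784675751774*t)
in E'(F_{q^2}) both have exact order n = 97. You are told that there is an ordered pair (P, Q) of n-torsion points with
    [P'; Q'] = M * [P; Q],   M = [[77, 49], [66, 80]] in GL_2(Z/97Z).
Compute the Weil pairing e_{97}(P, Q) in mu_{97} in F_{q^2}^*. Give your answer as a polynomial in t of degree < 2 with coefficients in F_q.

49428707574516 + 118507973450792*t

The 97-Weil pairing on E[97] over F_{192174595785061} is alternating-bilinear: e_{97}(P',Q') = e_{97}(P,Q)^det(M).
det(M) mod 97 = 16; its inverse in (Z/97)^* is 91 (check: 16*91 mod 97 = 1).
Miller loop for e_{97} over F_{192174595785061^2}: bits of 97 = 1100001; 6 double steps + 2 add steps, l/v at each.
e_{97}(P',Q') = 35934850203584 + 13586584012373*t.
Finally e_{97}(P,Q) = 49428707574516 + 118507973450792*t.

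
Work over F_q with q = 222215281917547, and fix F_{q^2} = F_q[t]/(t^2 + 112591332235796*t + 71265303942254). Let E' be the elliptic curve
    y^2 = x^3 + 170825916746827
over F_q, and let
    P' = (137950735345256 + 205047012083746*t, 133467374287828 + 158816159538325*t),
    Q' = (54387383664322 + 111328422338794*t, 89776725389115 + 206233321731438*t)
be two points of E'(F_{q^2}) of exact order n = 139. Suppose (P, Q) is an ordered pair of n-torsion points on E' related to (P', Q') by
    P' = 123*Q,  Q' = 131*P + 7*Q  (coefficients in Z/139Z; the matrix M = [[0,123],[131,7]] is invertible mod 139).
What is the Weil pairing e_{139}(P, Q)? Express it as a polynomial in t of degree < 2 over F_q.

45607546843756 + 93284083656910*t

e_{139}(aP+bQ,cP+dQ) = e_{139}(P,Q)^(ad-bc); with (a,b,c,d)=(0,123,131,7) this gives the det-139 law.
Hence e(P,Q) = e(P',Q')^{38} where 38 = 11^{-1} mod 139.
Run Miller on y^2=x^3+170825916746827 over F_{222215281917547}: ladder 10001011 (8 bits); e = f_P(D_Q)/f_Q(D_P).
Miller gives e_{139}(P',Q') = 150965427245543 + 78821473942566*t in F_{222215281917547^2}.
e_{139}(P,Q) = (150965427245543 + 78821473942566*t)^{38} = 45607546843756 + 93284083656910*t.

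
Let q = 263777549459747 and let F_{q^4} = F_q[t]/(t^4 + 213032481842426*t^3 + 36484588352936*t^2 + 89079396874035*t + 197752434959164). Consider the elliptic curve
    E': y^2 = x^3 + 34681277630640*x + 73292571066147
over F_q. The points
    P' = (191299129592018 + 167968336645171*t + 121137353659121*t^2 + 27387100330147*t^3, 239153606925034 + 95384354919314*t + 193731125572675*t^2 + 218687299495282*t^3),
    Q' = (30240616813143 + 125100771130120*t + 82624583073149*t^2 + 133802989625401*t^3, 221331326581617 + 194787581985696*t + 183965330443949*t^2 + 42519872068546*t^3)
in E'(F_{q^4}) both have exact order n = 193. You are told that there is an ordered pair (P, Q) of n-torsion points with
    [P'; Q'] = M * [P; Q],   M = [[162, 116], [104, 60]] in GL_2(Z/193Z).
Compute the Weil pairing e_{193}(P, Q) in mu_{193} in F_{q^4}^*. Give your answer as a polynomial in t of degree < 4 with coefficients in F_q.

119212950524614 + 105265069342235*t + 116075063930406*t^2 + 103903155059889*t^3

Under M = [[162,116],[104,60]] in GL_2(Z/193), e_{193}(P',Q') = e_{193}(P,Q)^(162*60-116*104 mod 193).
det M = 162*60 - 116*104 = -2344 = 165 (mod 193); 165^{-1} = 62 (mod 193).
n = 193 = (11000001)_2 (8 bits, wt 3); accumulate f_{193,P'}(Q'+S)/f_{193,P'}(S) along the 7-step ladder.
Result: e(P',Q') = 234294918432443 + 29118609860686*t + 193480207367589*t^2 + 9382926002222*t^3.
(234294918432443 + 29118609860686*t + 193480207367589*t^2 + 9382926002222*t^3)^{62} mod (263777549459747,f) = 119212950524614 + 105265069342235*t + 116075063930406*t^2 + 103903155059889*t^3.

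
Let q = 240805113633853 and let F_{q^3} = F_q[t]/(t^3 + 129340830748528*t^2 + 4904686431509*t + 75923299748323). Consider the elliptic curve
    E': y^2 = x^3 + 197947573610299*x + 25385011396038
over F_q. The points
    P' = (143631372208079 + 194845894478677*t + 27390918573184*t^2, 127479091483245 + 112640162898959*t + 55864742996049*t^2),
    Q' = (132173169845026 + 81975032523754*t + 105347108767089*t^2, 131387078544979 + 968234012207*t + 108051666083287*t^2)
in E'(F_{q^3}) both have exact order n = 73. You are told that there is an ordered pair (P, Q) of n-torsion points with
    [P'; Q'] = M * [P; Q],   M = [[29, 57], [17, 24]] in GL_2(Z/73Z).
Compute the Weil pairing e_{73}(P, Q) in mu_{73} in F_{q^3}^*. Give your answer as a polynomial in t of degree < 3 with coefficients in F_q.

e_{73}(aP+bQ,cP+dQ) = e_{73}(P,Q)^(ad-bc); with (a,b,c,d)=(29,57,17,24) this gives the det-73 law.
det(M) mod 73 = 19; its inverse in (Z/73)^* is 50 (check: 19*50 mod 73 = 1).
Miller loop for e_{73} over F_{240805113633853^3}: bits of 73 = 1001001; 6 double steps + 2 add steps, l/v at each.
Result: e(P',Q') = 143939312342719 + 200882650718136*t + 186414168867315*t^2.
(143939312342719 + 200882650718136*t + 186414168867315*t^2)^{50} mod (240805113633853,f) = 238364399530739 + 75482428210070*t + 228895212388001*t^2.

238364399530739 + 75482428210070*t + 228895212388001*t^2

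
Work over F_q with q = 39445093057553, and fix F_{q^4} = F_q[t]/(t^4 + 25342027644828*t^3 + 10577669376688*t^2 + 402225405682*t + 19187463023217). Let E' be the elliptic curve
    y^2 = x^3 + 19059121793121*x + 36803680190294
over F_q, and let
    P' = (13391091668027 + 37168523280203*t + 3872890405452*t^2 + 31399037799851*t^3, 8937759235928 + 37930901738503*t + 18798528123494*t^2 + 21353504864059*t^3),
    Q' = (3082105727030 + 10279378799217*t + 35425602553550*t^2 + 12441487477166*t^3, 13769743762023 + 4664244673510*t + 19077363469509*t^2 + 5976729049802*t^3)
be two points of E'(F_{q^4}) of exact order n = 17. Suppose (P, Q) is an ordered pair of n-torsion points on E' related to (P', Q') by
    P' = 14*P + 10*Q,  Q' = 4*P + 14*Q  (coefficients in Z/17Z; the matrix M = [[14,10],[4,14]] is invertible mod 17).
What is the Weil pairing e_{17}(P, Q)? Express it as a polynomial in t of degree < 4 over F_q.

Alternating bilinearity on E[17] (values in mu_{17} in F_{39445093057553^4}) gives e(P',Q') = e(P,Q)^det(M).
Inverting 3 mod 17: 6. Thus e_{17}(P,Q) = e(P',Q')^{6}.
5-bit Miller (10001) on E'/F_{39445093057553} with a'=19059121793121, b'=36803680190294: accumulate tangent/chord ratios at Q'+S and P'+S'.
e_{17}(P',Q') = 32505115346523 + 9454159131243*t + 27585516714808*t^2 + 2378163830683*t^3.
e_{17}(P,Q) = (32505115346523 + 9454159131243*t + 27585516714808*t^2 + 2378163830683*t^3)^{6} = 34561686982684 + 25373492404924*t + 7922722088331*t^2 + 15492907477487*t^3.

34561686982684 + 25373492404924*t + 7922722088331*t^2 + 15492907477487*t^3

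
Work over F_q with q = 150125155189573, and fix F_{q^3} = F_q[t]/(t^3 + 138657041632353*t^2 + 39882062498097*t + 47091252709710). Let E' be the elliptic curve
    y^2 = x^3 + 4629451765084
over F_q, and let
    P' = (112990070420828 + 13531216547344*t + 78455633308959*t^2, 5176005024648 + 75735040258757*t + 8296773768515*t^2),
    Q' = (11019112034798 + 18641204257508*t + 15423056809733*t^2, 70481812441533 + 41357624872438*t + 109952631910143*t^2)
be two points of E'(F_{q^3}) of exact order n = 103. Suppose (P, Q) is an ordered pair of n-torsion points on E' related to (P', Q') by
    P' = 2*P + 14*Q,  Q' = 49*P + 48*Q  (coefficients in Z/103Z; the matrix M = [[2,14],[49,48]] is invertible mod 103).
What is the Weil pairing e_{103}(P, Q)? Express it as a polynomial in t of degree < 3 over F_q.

e_{103}(aP+bQ,cP+dQ) = e_{103}(P,Q)^(ad-bc); with (a,b,c,d)=(2,14,49,48) this gives the det-103 law.
So e_{103}(P,Q) = e_{103}(P',Q')^{92}, since 28*92 = 1 mod 103.
Run Miller on y^2=x^3+4629451765084 over F_{150125155189573}: ladder 1100111 (7 bits); e = f_P(D_Q)/f_Q(D_P).
Miller gives e_{103}(P',Q') = 137105603099083 + 142391841061877*t + 116696456849687*t^2 in F_{150125155189573^3}.
(137105603099083 + 142391841061877*t + 116696456849687*t^2)^{92} mod (150125155189573,f) = 125236949988163 + 129912197821972*t + 43117168396209*t^2.

125236949988163 + 129912197821972*t + 43117168396209*t^2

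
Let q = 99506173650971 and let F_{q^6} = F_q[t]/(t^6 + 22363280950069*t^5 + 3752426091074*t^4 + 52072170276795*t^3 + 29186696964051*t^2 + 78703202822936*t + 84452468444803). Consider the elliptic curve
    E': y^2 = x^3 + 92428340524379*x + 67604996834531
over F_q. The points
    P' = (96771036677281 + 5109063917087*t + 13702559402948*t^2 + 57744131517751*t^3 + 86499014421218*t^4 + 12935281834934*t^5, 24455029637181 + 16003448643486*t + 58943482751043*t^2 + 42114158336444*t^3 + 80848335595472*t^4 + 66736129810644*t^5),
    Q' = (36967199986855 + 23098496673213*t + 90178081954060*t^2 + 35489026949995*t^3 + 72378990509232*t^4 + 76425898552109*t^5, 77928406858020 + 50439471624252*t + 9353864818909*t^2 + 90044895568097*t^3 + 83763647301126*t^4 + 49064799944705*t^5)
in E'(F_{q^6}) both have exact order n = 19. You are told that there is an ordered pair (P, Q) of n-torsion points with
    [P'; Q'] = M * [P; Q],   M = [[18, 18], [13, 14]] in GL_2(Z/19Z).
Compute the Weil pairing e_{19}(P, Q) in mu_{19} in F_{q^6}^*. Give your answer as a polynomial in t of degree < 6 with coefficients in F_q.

Under M = [[18,18],[13,14]] in GL_2(Z/19), e_{19}(P',Q') = e_{19}(P,Q)^(18*14-18*13 mod 19).
det(M) mod 19 = 18; its inverse in (Z/19)^* is 18 (check: 18*18 mod 19 = 1).
Build f_{19,P'} and f_{19,Q'} via the 5-bit ladder of 19=10011_2; evaluate at shifted divisors; quotient in F_{99506173650971^6}.
Miller gives e_{19}(P',Q') = 70882835710401 + 12665024301700*t + 39959325239534*t^2 + 91921816130296*t^3 + 66065045102693*t^4 + 26001958248599*t^5 in F_{99506173650971^6}.
Thus e_{19}(P,Q) = 53989114287736 + 23332915488491*t + 4814487367653*t^2 + 69483388571186*t^3 + 74128710134496*t^4 + 36108086711160*t^5.

53989114287736 + 23332915488491*t + 4814487367653*t^2 + 69483388571186*t^3 + 74128710134496*t^4 + 36108086711160*t^5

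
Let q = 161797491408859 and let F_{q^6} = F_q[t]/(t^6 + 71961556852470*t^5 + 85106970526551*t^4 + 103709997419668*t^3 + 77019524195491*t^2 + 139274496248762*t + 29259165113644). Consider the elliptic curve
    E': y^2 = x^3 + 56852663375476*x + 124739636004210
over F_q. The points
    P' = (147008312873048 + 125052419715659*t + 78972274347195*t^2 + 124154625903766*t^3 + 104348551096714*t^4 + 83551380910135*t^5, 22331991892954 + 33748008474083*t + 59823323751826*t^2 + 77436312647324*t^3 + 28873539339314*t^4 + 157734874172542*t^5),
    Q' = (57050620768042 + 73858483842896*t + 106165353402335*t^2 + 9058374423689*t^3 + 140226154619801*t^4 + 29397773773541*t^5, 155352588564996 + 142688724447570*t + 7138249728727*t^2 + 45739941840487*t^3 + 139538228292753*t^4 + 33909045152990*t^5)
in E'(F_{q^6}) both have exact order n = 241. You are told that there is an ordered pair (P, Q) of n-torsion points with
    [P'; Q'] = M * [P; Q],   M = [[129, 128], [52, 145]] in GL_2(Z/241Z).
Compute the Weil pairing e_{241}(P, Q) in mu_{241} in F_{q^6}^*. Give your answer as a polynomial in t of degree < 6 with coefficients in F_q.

Since e_{241}(P,P)=e_{241}(Q,Q)=1 and e_{241}(Q,P)=e_{241}(P,Q)^{-1}, expanding e_{241}(129*P + 128*Q,52*P + 145*Q) leaves e(P,Q)^det(M).
det M = 129*145 - 128*52 = 12049 = 240 (mod 241); 240^{-1} = 240 (mod 241).
8-bit Miller (11110001) on E'/F_{161797491408859} with a'=56852663375476, b'=124739636004210: accumulate tangent/chord ratios at Q'+S and P'+S'.
f_P(D_Q)/f_Q(D_P) = 89713958255740 + 5098446227462*t + 124376315515145*t^2 + 59002286403430*t^3 + 16115523626728*t^4 + 119768748109046*t^5.
e_{241}(P,Q) = (89713958255740 + 5098446227462*t + 124376315515145*t^2 + 59002286403430*t^3 + 16115523626728*t^4 + 119768748109046*t^5)^{240} = 84367189378997 + 133637413421629*t + 83150208169915*t^2 + 35042902724295*t^3 + 70928360826745*t^4 + 53584398453049*t^5.

84367189378997 + 133637413421629*t + 83150208169915*t^2 + 35042902724295*t^3 + 70928360826745*t^4 + 53584398453049*t^5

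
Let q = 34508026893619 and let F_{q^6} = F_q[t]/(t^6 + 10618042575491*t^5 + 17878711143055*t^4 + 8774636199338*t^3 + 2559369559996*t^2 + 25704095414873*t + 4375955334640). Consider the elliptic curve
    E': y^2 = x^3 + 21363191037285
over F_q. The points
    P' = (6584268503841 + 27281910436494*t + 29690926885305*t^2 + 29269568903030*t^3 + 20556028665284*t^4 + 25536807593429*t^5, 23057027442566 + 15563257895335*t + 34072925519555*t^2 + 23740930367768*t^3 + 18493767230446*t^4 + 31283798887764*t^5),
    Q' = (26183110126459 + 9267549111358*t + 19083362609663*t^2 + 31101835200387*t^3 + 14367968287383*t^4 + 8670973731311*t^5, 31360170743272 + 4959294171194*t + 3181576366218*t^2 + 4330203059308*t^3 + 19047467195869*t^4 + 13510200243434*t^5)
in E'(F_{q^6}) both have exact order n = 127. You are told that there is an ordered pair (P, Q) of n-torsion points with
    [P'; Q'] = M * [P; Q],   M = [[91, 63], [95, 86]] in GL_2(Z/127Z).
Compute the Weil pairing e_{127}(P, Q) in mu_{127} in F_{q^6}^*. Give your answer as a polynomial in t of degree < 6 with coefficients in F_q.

26787707621968 + 22245900424062*t + 13932116495219*t^2 + 7822202008996*t^3 + 11198726995291*t^4 + 27083432342345*t^5

e_{127}(aP+bQ,cP+dQ) = e_{127}(P,Q)^(ad-bc); with (a,b,c,d)=(91,63,95,86) this gives the det-127 law.
det(M) mod 127 = 63; its inverse in (Z/127)^* is 125 (check: 63*125 mod 127 = 1).
Double-and-add over 1111111: 7-1 doublings, 7-1 additions; each step l_{T,T}/v_{2T} or l_{T,P'}/v at Q'+S for random S.
f_P(D_Q)/f_Q(D_P) = 32102265145672 + 16359941041984*t + 27317509781308*t^2 + 30509211717679*t^3 + 22965085594700*t^4 + 4513958710919*t^5.
e_{127}(P,Q) = (32102265145672 + 16359941041984*t + 27317509781308*t^2 + 30509211717679*t^3 + 22965085594700*t^4 + 4513958710919*t^5)^{125} = 26787707621968 + 22245900424062*t + 13932116495219*t^2 + 7822202008996*t^3 + 11198726995291*t^4 + 27083432342345*t^5.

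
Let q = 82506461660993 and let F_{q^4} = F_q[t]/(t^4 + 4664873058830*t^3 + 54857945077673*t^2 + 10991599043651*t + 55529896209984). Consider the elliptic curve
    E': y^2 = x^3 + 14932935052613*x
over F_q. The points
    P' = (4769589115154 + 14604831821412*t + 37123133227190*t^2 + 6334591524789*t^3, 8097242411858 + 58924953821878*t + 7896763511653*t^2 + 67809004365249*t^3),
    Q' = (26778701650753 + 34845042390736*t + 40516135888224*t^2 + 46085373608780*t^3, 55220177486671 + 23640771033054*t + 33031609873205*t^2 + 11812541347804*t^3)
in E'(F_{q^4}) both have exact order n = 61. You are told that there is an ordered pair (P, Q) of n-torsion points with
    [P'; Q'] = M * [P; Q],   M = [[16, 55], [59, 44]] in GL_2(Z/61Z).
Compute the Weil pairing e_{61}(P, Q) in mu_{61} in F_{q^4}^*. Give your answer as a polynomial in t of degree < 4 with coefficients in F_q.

65026967926720 + 27488492086423*t + 29565003391086*t^2 + 45187988915170*t^3

Alternating bilinearity on E[61] (values in mu_{61} in F_{82506461660993^4}) gives e(P',Q') = e(P,Q)^det(M).
Inverting 21 mod 61: 32. Thus e_{61}(P,Q) = e(P',Q')^{32}.
n = 61 = (111101)_2 (6 bits, wt 5); accumulate f_{61,P'}(Q'+S)/f_{61,P'}(S) along the 5-step ladder.
e_{61}(P',Q') = 41864596978297 + 24945906395647*t + 60369758445748*t^2 + 7169284062512*t^3.
Finally e_{61}(P,Q) = 65026967926720 + 27488492086423*t + 29565003391086*t^2 + 45187988915170*t^3.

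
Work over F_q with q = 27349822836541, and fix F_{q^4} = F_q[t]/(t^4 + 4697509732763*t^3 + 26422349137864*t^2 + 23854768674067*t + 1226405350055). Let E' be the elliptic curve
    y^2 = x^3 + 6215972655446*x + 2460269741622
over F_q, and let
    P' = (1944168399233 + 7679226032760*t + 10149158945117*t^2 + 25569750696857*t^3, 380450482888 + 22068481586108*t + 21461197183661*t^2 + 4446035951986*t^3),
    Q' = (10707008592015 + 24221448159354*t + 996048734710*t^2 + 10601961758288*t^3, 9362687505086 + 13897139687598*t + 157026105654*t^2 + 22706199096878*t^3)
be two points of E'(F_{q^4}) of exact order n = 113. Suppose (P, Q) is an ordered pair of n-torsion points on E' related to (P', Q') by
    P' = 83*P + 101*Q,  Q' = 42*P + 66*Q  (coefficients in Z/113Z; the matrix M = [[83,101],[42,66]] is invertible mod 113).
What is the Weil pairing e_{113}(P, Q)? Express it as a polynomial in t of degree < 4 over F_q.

26445284078973 + 22902072872733*t + 22947937645881*t^2 + 22881059274031*t^3

e_{113}(aP+bQ,cP+dQ) = e_{113}(P,Q)^(ad-bc); with (a,b,c,d)=(83,101,42,66) this gives the det-113 law.
Inverting 106 mod 113: 16. Thus e_{113}(P,Q) = e(P',Q')^{16}.
Build f_{113,P'} and f_{113,Q'} via the 7-bit ladder of 113=1110001_2; evaluate at shifted divisors; quotient in F_{27349822836541^4}.
Result: e(P',Q') = 8030030337474 + 17159614675437*t + 23709732751696*t^2 + 5558619004533*t^3.
Finally e_{113}(P,Q) = 26445284078973 + 22902072872733*t + 22947937645881*t^2 + 22881059274031*t^3.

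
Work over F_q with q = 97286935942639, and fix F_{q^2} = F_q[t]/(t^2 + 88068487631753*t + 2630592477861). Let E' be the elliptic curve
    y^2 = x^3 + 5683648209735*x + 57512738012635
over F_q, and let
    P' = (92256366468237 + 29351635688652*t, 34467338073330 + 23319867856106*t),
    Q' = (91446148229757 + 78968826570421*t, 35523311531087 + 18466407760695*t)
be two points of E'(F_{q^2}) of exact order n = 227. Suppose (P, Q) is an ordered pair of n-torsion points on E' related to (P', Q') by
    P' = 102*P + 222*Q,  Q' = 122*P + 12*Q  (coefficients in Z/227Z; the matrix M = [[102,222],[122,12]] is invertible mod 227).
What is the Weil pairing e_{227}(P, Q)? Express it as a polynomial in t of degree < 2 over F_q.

Alternating bilinearity on E[227] (values in mu_{227} in F_{97286935942639^2}) gives e(P',Q') = e(P,Q)^det(M).
Inverting 18 mod 227: 164. Thus e_{227}(P,Q) = e(P',Q')^{164}.
Double-and-add over 11100011: 8-1 doublings, 5-1 additions; each step l_{T,T}/v_{2T} or l_{T,P'}/v at Q'+S for random S.
f_P(D_Q)/f_Q(D_P) = 10432339537785 + 70777576158188*t.
e_{227}(P,Q) = (10432339537785 + 70777576158188*t)^{164} = 7538468877209 + 97191983836216*t.

7538468877209 + 97191983836216*t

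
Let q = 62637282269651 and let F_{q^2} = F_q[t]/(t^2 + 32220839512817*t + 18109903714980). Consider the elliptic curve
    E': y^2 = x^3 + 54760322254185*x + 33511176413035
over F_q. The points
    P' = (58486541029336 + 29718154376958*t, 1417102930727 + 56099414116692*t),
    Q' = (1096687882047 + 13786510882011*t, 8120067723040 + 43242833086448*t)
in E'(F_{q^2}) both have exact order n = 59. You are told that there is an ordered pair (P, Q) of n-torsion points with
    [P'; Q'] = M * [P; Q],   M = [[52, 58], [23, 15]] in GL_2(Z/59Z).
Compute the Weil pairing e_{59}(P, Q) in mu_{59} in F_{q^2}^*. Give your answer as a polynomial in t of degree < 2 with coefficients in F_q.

15760733869110 + 48675356297296*t

Since e_{59}(P,P)=e_{59}(Q,Q)=1 and e_{59}(Q,P)=e_{59}(P,Q)^{-1}, expanding e_{59}(52*P + 58*Q,23*P + 15*Q) leaves e(P,Q)^det(M).
Inverting 36 mod 59: 41. Thus e_{59}(P,Q) = e(P',Q')^{41}.
Run Miller on y^2=x^3+54760322254185*x+33511176413035 over F_{62637282269651}: ladder 111011 (6 bits); e = f_P(D_Q)/f_Q(D_P).
e_{59}(P',Q') = 54878718033090 + 21169255804670*t.
(54878718033090 + 21169255804670*t)^{41} mod (62637282269651,f) = 15760733869110 + 48675356297296*t.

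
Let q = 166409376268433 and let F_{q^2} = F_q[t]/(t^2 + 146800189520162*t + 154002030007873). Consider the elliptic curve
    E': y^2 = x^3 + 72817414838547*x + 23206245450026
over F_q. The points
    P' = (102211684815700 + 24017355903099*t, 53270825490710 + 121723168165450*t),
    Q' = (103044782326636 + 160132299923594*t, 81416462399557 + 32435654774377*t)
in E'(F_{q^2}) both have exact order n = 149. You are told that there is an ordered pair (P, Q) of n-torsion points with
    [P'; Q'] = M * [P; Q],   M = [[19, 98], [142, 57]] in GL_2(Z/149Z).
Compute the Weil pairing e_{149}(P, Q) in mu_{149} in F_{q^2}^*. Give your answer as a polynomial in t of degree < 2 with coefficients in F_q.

Since e_{149}(P,P)=e_{149}(Q,Q)=1 and e_{149}(Q,P)=e_{149}(P,Q)^{-1}, expanding e_{149}(19*P + 98*Q,142*P + 57*Q) leaves e(P,Q)^det(M).
So e_{149}(P,Q) = e_{149}(P',Q')^{47}, since 130*47 = 1 mod 149.
Run Miller on y^2=x^3+72817414838547*x+23206245450026 over F_{166409376268433}: ladder 10010101 (8 bits); e = f_P(D_Q)/f_Q(D_P).
Miller gives e_{149}(P',Q') = 25798833877820 + 72389776808621*t in F_{166409376268433^2}.
e_{149}(P,Q) = (25798833877820 + 72389776808621*t)^{47} = 54858221310997 + 92474518790573*t.

54858221310997 + 92474518790573*t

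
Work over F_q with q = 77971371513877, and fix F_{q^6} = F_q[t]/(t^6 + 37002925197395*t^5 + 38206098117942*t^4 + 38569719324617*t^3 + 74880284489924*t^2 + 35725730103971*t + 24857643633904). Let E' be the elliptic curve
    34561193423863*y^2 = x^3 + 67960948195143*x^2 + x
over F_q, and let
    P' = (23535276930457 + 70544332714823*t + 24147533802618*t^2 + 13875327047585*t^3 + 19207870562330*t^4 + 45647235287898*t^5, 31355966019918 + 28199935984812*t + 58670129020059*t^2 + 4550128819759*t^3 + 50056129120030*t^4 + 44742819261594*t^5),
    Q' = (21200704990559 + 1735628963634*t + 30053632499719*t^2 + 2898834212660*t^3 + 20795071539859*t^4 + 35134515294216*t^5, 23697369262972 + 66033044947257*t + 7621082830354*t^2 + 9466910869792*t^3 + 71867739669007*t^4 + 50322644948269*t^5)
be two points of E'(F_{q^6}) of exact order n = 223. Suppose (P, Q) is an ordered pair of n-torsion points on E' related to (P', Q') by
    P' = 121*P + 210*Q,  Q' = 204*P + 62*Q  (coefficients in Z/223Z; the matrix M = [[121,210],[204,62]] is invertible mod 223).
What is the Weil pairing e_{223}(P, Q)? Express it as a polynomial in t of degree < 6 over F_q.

42957774789182 + 26980537821156*t + 6242244393368*t^2 + 41820340980137*t^3 + 36006612960323*t^4 + 26520618514968*t^5

Alternating bilinearity on E[223] (values in mu_{223} in F_{77971371513877^6}) gives e(P',Q') = e(P,Q)^det(M).
det M = 121*62 - 210*204 = -35338 = 119 (mod 223); 119^{-1} = 15 (mod 223).
(x,y)|->(6857181775059x+57090611217248,6857181775059y) sends E' to y^2=x^3+17038537232612*x+15628963638705.
Run Miller on y^2=x^3+17038537232612*x+15628963638705 over F_{77971371513877}: ladder 11011111 (8 bits); e = f_P(D_Q)/f_Q(D_P).
e_{223}(P',Q') = 12673039551138 + 1843269859076*t + 30754438833882*t^2 + 48391049214641*t^3 + 2796486699488*t^4 + 69467949669812*t^5.
Finally e_{223}(P,Q) = 42957774789182 + 26980537821156*t + 6242244393368*t^2 + 41820340980137*t^3 + 36006612960323*t^4 + 26520618514968*t^5.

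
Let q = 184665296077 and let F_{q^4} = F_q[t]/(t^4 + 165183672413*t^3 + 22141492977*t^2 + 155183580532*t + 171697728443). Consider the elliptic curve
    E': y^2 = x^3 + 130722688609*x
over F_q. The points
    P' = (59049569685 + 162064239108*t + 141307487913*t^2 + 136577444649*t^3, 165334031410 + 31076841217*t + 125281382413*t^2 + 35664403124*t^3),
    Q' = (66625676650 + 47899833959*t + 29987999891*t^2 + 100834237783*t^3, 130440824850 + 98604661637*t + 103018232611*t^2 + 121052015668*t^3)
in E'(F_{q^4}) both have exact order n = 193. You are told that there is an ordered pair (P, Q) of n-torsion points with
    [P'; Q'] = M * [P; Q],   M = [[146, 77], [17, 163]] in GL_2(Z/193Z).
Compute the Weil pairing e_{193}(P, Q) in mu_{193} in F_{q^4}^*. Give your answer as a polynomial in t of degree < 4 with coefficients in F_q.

179082725683 + 183384949732*t + 173403292245*t^2 + 95605934333*t^3

e_{193}(aP+bQ,cP+dQ) = e_{193}(P,Q)^(ad-bc); with (a,b,c,d)=(146,77,17,163) this gives the det-193 law.
Hence e(P,Q) = e(P',Q')^{86} where 86 = 101^{-1} mod 193.
8-bit Miller (11000001) on E'/F_{184665296077} with a'=130722688609, b'=0: accumulate tangent/chord ratios at Q'+S and P'+S'.
Miller gives e_{193}(P',Q') = 69166264878 + 52125367710*t + 144833666069*t^2 + 182128427657*t^3 in F_{184665296077^4}.
Hence e(P,Q) = 179082725683 + 183384949732*t + 173403292245*t^2 + 95605934333*t^3 in F_{184665296077^4}^*.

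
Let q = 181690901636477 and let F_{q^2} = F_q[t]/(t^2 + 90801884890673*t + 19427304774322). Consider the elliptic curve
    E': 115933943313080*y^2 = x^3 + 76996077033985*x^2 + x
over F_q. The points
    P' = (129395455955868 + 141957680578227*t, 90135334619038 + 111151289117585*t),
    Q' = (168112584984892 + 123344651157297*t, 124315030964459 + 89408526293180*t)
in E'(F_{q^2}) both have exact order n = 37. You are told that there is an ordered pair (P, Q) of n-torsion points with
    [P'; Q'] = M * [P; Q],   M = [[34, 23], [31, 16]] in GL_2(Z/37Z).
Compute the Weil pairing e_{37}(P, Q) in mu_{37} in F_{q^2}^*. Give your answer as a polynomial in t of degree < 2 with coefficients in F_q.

The 37-Weil pairing on E[37] over F_{181690901636477} is alternating-bilinear: e_{37}(P',Q') = e_{37}(P,Q)^det(M).
Inverting 16 mod 37: 7. Thus e_{37}(P,Q) = e(P',Q')^{7}.
Set x_W=71628956719630*u+127540037270120, y_W=71628956719630*v; then E': y_W^2=x_W^3+173339384219697*x_W+61867919884171.
6-bit Miller (100101) on E'/F_{181690901636477} with a'=173339384219697, b'=61867919884171: accumulate tangent/chord ratios at Q'+S and P'+S'.
So e_{37}(P',Q') = 132020177464727 + 59191615135039*t.
Hence e(P,Q) = 101860303189751 + 159198941276339*t in F_{181690901636477^2}^*.

101860303189751 + 159198941276339*t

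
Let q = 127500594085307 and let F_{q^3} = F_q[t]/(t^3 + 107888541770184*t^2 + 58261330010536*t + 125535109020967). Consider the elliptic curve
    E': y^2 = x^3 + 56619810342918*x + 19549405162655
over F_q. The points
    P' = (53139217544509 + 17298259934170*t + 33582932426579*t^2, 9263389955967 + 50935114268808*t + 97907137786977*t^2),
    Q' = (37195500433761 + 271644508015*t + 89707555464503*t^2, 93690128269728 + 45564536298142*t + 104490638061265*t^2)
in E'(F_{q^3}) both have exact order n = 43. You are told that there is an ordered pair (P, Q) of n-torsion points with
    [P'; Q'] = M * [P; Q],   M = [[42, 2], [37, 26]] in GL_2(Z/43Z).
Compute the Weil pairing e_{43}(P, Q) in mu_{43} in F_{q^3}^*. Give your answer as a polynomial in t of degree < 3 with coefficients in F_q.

Alternating bilinearity on E[43] (values in mu_{43} in F_{127500594085307^3}) gives e(P',Q') = e(P,Q)^det(M).
So e_{43}(P,Q) = e_{43}(P',Q')^{3}, since 29*3 = 1 mod 43.
Run Miller on y^2=x^3+56619810342918*x+19549405162655 over F_{127500594085307}: ladder 101011 (6 bits); e = f_P(D_Q)/f_Q(D_P).
So e_{43}(P',Q') = 38542808536434 + 16028541600047*t + 80622395309105*t^2.
Thus e_{43}(P,Q) = 8549106850712 + 94896003744351*t + 60129162755851*t^2.

8549106850712 + 94896003744351*t + 60129162755851*t^2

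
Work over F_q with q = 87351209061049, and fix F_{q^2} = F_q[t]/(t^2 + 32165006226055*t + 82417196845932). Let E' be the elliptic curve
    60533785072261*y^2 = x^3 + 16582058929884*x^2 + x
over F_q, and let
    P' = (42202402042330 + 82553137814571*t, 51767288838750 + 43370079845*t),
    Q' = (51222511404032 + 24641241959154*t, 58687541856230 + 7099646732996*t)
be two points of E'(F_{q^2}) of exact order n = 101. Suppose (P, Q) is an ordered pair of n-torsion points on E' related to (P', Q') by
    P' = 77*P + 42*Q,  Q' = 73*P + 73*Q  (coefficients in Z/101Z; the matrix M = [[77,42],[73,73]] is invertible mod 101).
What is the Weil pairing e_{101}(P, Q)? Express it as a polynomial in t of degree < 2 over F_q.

19675972150931 + 68911060394639*t

The 101-Weil pairing on E[101] over F_{87351209061049} is alternating-bilinear: e_{101}(P',Q') = e_{101}(P,Q)^det(M).
Inverting 30 mod 101: 64. Thus e_{101}(P,Q) = e(P',Q')^{64}.
Montgomery->Weierstrass: x_W = 43293442513349*x+17821720590796, y_W=43293442513349*y on F_{87351209061049}; lands on y^2=x^3+41189054034051*x+58317711667572.
Miller loop for e_{101} over F_{87351209061049^2}: bits of 101 = 1100101; 6 double steps + 3 add steps, l/v at each.
f_P(D_Q)/f_Q(D_P) = 47837781975900 + 67583081353075*t.
Raise to 64: e(P,Q) = 19675972150931 + 68911060394639*t in mu_{101}.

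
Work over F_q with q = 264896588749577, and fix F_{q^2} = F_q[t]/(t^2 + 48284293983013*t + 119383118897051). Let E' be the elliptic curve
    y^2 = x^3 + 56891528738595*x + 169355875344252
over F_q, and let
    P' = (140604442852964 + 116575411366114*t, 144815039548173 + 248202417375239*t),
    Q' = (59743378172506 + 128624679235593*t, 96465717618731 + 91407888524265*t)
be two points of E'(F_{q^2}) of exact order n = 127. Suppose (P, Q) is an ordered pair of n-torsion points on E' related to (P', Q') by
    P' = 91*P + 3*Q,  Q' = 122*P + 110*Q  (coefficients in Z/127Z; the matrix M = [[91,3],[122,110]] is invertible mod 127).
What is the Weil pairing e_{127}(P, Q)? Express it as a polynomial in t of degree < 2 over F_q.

143413060223537 + 125043608276808*t

Under M = [[91,3],[122,110]] in GL_2(Z/127), e_{127}(P',Q') = e_{127}(P,Q)^(91*110-3*122 mod 127).
det M = 91*110 - 3*122 = 9644 = 119 (mod 127); 119^{-1} = 111 (mod 127).
Double-and-add over 1111111: 7-1 doublings, 7-1 additions; each step l_{T,T}/v_{2T} or l_{T,P'}/v at Q'+S for random S.
So e_{127}(P',Q') = 60176039130061 + 82173374471422*t.
e_{127}(P,Q) = (60176039130061 + 82173374471422*t)^{111} = 143413060223537 + 125043608276808*t.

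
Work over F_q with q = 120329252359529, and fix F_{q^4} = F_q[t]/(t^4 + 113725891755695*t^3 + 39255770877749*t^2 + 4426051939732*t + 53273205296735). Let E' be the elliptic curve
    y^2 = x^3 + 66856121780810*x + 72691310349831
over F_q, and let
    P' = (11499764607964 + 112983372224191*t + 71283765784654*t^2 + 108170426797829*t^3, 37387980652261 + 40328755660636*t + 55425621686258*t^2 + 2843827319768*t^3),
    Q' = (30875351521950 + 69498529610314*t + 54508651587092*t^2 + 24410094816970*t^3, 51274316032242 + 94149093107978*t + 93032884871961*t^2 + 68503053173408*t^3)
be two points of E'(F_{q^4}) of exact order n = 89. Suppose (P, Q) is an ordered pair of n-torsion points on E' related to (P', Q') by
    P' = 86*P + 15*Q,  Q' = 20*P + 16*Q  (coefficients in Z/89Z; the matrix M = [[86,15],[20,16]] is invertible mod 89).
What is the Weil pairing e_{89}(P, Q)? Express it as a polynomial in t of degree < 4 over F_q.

e_{89} is bilinear + alternating on E[89], so e_{89}(86*P + 15*Q, 20*P + 16*Q) = e_{89}(P,Q)^(86*16-15*20).
det M = 86*16 - 15*20 = 1076 = 8 (mod 89); 8^{-1} = 78 (mod 89).
Double-and-add over 1011001: 7-1 doublings, 4-1 additions; each step l_{T,T}/v_{2T} or l_{T,P'}/v at Q'+S for random S.
So e_{89}(P',Q') = 113010812836486 + 14627319778912*t + 84586652981979*t^2 + 7449929745006*t^3.
(113010812836486 + 14627319778912*t + 84586652981979*t^2 + 7449929745006*t^3)^{78} mod (120329252359529,f) = 25355758346246 + 9246644380321*t + 59427988336096*t^2 + 33732197190489*t^3.

25355758346246 + 9246644380321*t + 59427988336096*t^2 + 33732197190489*t^3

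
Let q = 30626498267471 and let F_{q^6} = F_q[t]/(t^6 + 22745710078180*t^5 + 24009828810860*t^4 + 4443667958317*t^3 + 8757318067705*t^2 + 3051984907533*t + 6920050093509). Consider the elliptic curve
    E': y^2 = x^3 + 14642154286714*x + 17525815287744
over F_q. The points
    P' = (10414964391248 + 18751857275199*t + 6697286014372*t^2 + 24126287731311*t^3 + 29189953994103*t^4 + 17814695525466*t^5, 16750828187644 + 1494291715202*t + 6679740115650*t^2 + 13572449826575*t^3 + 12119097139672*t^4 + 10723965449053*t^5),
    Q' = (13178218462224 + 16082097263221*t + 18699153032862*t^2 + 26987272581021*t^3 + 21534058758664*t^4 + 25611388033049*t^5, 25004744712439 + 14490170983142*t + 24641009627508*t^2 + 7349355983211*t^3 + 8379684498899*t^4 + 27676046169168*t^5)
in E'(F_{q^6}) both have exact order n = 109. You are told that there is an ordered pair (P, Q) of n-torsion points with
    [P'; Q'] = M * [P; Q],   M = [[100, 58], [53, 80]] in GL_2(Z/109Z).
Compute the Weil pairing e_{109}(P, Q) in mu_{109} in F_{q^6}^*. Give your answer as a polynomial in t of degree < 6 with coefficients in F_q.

2804082494456 + 13858589301107*t + 9113547244503*t^2 + 9883195454442*t^3 + 4384728036995*t^4 + 21020341877553*t^5

Alternating bilinearity on E[109] (values in mu_{109} in F_{30626498267471^6}) gives e(P',Q') = e(P,Q)^det(M).
det M = 100*80 - 58*53 = 4926 = 21 (mod 109); 21^{-1} = 26 (mod 109).
Double-and-add over 1101101: 7-1 doublings, 5-1 additions; each step l_{T,T}/v_{2T} or l_{T,P'}/v at Q'+S for random S.
So e_{109}(P',Q') = 21329400139853 + 30403055688259*t + 18691669242435*t^2 + 29908237037194*t^3 + 617419631384*t^4 + 28492140159353*t^5.
Raise to 26: e(P,Q) = 2804082494456 + 13858589301107*t + 9113547244503*t^2 + 9883195454442*t^3 + 4384728036995*t^4 + 21020341877553*t^5 in mu_{109}.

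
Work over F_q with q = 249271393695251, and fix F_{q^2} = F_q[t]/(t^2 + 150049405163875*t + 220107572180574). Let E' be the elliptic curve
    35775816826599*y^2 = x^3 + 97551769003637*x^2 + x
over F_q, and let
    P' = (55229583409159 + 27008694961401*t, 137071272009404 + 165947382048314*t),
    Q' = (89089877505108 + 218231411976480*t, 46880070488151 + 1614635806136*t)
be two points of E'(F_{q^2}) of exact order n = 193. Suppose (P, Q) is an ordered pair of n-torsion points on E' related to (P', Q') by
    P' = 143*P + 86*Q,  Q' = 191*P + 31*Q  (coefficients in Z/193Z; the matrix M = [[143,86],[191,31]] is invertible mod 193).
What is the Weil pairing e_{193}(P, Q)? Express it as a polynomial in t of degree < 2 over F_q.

179257394442142 + 18745162667208*t

e_{193} is bilinear + alternating on E[193], so e_{193}(143*P + 86*Q, 191*P + 31*Q) = e_{193}(P,Q)^(143*31-86*191).
det M = 143*31 - 86*191 = -11993 = 166 (mod 193); 166^{-1} = 50 (mod 193).
(x,y)|->(81843274237360x+46194228978903,81843274237360y) sends E' to y^2=x^3+116433111722232*x+248731820589588.
8-bit Miller (11000001) on E'/F_{249271393695251} with a'=116433111722232, b'=248731820589588: accumulate tangent/chord ratios at Q'+S and P'+S'.
e_{193}(P',Q') = 43731767746909 + 66203323405722*t.
Thus e_{193}(P,Q) = 179257394442142 + 18745162667208*t.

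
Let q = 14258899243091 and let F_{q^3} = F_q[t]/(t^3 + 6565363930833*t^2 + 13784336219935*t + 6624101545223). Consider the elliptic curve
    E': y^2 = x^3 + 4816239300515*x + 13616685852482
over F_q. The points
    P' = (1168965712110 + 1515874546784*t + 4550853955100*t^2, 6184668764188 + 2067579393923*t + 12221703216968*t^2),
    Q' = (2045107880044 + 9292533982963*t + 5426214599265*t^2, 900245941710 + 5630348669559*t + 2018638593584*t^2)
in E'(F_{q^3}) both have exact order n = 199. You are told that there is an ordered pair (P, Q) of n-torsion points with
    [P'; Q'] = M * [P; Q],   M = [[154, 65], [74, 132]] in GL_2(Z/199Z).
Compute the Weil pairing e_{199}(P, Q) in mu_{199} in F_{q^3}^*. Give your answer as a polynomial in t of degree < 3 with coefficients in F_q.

Under M = [[154,65],[74,132]] in GL_2(Z/199), e_{199}(P',Q') = e_{199}(P,Q)^(154*132-65*74 mod 199).
det(M) mod 199 = 195; its inverse in (Z/199)^* is 149 (check: 195*149 mod 199 = 1).
Double-and-add over 11000111: 8-1 doublings, 5-1 additions; each step l_{T,T}/v_{2T} or l_{T,P'}/v at Q'+S for random S.
Result: e(P',Q') = 9699730206180 + 1678400176529*t + 10799466852982*t^2.
Hence e(P,Q) = 3698471017404 + 8668792770386*t + 13840369296754*t^2 in F_{14258899243091^3}^*.

3698471017404 + 8668792770386*t + 13840369296754*t^2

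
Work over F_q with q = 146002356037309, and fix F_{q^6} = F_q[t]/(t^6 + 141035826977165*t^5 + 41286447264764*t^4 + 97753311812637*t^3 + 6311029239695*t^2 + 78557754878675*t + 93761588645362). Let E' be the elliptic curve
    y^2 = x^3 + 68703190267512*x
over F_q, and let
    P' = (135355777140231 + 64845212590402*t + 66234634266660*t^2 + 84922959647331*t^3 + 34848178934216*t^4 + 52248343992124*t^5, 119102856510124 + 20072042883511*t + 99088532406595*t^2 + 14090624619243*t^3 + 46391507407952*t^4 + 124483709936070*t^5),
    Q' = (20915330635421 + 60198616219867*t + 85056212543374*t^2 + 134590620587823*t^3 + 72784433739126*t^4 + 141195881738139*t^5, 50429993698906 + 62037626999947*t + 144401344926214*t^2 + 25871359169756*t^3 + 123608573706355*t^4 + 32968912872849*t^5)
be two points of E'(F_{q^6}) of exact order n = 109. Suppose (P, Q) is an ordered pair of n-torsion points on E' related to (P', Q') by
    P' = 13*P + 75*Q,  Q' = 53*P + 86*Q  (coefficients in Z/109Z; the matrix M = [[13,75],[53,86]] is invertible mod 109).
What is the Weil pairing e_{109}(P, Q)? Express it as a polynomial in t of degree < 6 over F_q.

Since e_{109}(P,P)=e_{109}(Q,Q)=1 and e_{109}(Q,P)=e_{109}(P,Q)^{-1}, expanding e_{109}(13*P + 75*Q,53*P + 86*Q) leaves e(P,Q)^det(M).
det M = 13*86 - 75*53 = -2857 = 86 (mod 109); 86^{-1} = 90 (mod 109).
Double-and-add over 1101101: 7-1 doublings, 5-1 additions; each step l_{T,T}/v_{2T} or l_{T,P'}/v at Q'+S for random S.
Miller gives e_{109}(P',Q') = 94674658126601 + 42078736664901*t + 121677730604392*t^2 + 31281888929328*t^3 + 128652533349047*t^4 + 28799458920598*t^5 in F_{146002356037309^6}.
Raise to 90: e(P,Q) = 12650558886881 + 129124954522922*t + 115674868480451*t^2 + 86220702868765*t^3 + 69943358352061*t^4 + 4112504214129*t^5 in mu_{109}.

12650558886881 + 129124954522922*t + 115674868480451*t^2 + 86220702868765*t^3 + 69943358352061*t^4 + 4112504214129*t^5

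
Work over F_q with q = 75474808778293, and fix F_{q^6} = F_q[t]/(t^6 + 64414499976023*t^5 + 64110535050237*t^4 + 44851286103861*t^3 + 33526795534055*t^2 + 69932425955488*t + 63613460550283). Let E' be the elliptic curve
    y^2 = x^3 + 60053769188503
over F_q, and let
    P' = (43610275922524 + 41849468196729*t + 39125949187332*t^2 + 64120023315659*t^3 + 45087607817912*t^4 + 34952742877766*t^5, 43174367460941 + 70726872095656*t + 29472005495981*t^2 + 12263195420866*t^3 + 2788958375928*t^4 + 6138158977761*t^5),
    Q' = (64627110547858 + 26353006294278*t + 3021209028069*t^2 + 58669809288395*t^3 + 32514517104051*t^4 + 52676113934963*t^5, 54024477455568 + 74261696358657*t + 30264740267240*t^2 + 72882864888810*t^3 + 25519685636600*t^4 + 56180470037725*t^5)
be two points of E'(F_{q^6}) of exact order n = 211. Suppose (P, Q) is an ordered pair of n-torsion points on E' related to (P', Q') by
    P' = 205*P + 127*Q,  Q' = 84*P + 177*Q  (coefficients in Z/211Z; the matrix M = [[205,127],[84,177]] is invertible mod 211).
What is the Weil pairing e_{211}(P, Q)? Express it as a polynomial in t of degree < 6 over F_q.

e_{211} is bilinear + alternating on E[211], so e_{211}(205*P + 127*Q, 84*P + 177*Q) = e_{211}(P,Q)^(205*177-127*84).
det M = 205*177 - 127*84 = 25617 = 86 (mod 211); 86^{-1} = 27 (mod 211).
n = 211 = (11010011)_2 (8 bits, wt 5); accumulate f_{211,P'}(Q'+S)/f_{211,P'}(S) along the 7-step ladder.
So e_{211}(P',Q') = 27641498722775 + 44702786409892*t + 50166377153972*t^2 + 65529106112873*t^3 + 14038681230642*t^4 + 72645216064614*t^5.
e_{211}(P,Q) = (27641498722775 + 44702786409892*t + 50166377153972*t^2 + 65529106112873*t^3 + 14038681230642*t^4 + 72645216064614*t^5)^{27} = 9537881965600 + 20957990317305*t + 35132630189039*t^2 + 59093159108802*t^3 + 2067282380368*t^4 + 27880622946252*t^5.

9537881965600 + 20957990317305*t + 35132630189039*t^2 + 59093159108802*t^3 + 2067282380368*t^4 + 27880622946252*t^5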